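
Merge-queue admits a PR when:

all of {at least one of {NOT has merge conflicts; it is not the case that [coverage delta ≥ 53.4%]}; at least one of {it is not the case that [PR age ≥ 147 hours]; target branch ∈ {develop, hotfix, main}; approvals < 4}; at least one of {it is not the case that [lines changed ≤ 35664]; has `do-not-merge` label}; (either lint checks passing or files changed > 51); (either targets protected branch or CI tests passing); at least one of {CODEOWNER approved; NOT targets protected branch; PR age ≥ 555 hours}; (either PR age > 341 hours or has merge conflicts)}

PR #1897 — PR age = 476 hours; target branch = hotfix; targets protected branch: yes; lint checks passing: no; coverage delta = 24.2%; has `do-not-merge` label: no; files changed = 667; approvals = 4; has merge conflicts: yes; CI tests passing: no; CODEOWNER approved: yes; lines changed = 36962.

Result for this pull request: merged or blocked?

Merged

Atomic conditions:
  NOT has merge conflicts: yes → false
  coverage delta ≥ 53.4%: 24.2 ≥ 53.4 is false
  PR age ≥ 147 hours: 476 ≥ 147 is true
  target branch ∈ {develop, hotfix, main}: hotfix is in the set → true
  approvals < 4: 4 < 4 is false
  lines changed ≤ 35664: 36962 ≤ 35664 is false
  has `do-not-merge` label: no → false
  lint checks passing: no → false
  files changed > 51: 667 > 51 is true
  targets protected branch: yes → true
  CI tests passing: no → false
  CODEOWNER approved: yes → true
  NOT targets protected branch: yes → false
  PR age ≥ 555 hours: 476 ≥ 555 is false
  PR age > 341 hours: 476 > 341 is true
  has merge conflicts: yes → true
Combine:
[1.2] NOT false = true
[1] false OR true = true
[2.1] NOT true = false
[2] false OR true OR false = true
[3.1] NOT false = true
[3] true OR false = true
[4] false OR true = true
[5] true OR false = true
[6] true OR false OR false = true
[7] true OR true = true
[root] true AND true AND true AND true AND true AND true AND true = true
Overall: true → merged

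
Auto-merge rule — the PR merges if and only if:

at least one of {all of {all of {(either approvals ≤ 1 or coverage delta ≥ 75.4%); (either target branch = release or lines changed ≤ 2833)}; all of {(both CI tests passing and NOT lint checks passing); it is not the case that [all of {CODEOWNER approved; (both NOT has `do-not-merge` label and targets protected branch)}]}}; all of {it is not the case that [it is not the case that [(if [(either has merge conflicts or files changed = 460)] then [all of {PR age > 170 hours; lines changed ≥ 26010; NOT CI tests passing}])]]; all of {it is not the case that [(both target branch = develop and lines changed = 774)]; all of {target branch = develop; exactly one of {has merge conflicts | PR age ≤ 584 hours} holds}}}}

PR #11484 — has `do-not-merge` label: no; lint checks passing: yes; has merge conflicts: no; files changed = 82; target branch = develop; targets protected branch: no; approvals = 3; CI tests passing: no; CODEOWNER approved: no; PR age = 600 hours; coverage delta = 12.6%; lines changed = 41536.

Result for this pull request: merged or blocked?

Blocked

Atomic conditions:
  approvals ≤ 1: 3 ≤ 1 is false
  coverage delta ≥ 75.4%: 12.6 ≥ 75.4 is false
  target branch = release: develop == release is false
  lines changed ≤ 2833: 41536 ≤ 2833 is false
  CI tests passing: no → false
  NOT lint checks passing: yes → false
  CODEOWNER approved: no → false
  NOT has `do-not-merge` label: no → true
  targets protected branch: no → false
  has merge conflicts: no → false
  files changed = 460: 82 == 460 is false
  PR age > 170 hours: 600 > 170 is true
  lines changed ≥ 26010: 41536 ≥ 26010 is true
  NOT CI tests passing: no → true
  target branch = develop: develop == develop is true
  lines changed = 774: 41536 == 774 is false
  PR age ≤ 584 hours: 600 ≤ 584 is false
Combine:
[1.1.1] false OR false = false
[1.1.2] false OR false = false
[1.1] false AND false = false
[1.2.1] false AND false = false
[1.2.2.1.2] true AND false = false
[1.2.2.1] false AND false = false
[1.2.2] NOT false = true
[1.2] false AND true = false
[1] false AND false = false
[2.1.1.1.1] false OR false = false
[2.1.1.1.2] true AND true AND true = true
[2.1.1.1] false → true (antecedent false ⇒ implication holds) = true
[2.1.1] NOT true = false
[2.1] NOT false = true
[2.2.1.1] true AND false = false
[2.2.1] NOT false = true
[2.2.2.2] exactly-one(false, false) = false
[2.2.2] true AND false = false
[2.2] true AND false = false
[2] true AND false = false
[root] false OR false = false
Overall: false → blocked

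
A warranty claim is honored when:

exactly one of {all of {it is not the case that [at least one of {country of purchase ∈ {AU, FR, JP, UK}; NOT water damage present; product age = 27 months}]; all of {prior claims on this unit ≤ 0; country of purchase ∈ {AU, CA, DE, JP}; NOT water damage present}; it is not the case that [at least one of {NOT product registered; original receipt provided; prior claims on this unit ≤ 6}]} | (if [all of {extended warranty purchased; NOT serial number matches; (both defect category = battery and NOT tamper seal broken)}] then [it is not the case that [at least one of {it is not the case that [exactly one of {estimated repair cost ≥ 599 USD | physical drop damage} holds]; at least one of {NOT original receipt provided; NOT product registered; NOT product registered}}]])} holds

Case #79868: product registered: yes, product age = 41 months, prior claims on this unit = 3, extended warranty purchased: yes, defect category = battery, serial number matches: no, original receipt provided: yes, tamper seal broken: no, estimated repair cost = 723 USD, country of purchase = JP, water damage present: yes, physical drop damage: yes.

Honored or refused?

Atomic conditions:
  country of purchase ∈ {AU, FR, JP, UK}: JP is in the set → true
  NOT water damage present: yes → false
  product age = 27 months: 41 == 27 is false
  prior claims on this unit ≤ 0: 3 ≤ 0 is false
  country of purchase ∈ {AU, CA, DE, JP}: JP is in the set → true
  NOT product registered: yes → false
  original receipt provided: yes → true
  prior claims on this unit ≤ 6: 3 ≤ 6 is true
  extended warranty purchased: yes → true
  NOT serial number matches: no → true
  defect category = battery: battery == battery is true
  NOT tamper seal broken: no → true
  estimated repair cost ≥ 599 USD: 723 ≥ 599 is true
  physical drop damage: yes → true
  NOT original receipt provided: yes → false
Combine:
[1.1.1] true OR false OR false = true
[1.1] NOT true = false
[1.2] false AND true AND false = false
[1.3.1] false OR true OR true = true
[1.3] NOT true = false
[1] false AND false AND false = false
[2.1.3] true AND true = true
[2.1] true AND true AND true = true
[2.2.1.1.1] exactly-one(true, true) = false
[2.2.1.1] NOT false = true
[2.2.1.2] false OR false OR false = false
[2.2.1] true OR false = true
[2.2] NOT true = false
[2] true → false = false
[root] exactly-one(false, false) = false
Overall: false → refused

Refused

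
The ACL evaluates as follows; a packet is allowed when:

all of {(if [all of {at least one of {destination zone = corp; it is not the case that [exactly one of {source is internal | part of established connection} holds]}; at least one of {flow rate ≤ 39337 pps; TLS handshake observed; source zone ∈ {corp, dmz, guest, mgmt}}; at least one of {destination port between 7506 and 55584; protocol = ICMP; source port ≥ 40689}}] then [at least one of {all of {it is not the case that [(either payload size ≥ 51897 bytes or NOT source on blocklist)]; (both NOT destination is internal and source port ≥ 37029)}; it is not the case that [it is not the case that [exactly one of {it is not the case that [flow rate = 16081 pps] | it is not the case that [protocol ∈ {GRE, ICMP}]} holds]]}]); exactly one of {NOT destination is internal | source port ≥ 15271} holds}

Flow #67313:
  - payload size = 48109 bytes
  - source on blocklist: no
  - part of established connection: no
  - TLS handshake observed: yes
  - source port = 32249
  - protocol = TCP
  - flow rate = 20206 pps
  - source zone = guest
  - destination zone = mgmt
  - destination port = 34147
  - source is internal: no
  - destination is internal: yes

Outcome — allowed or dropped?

Atomic conditions:
  destination zone = corp: mgmt == corp is false
  source is internal: no → false
  part of established connection: no → false
  flow rate ≤ 39337 pps: 20206 ≤ 39337 is true
  TLS handshake observed: yes → true
  source zone ∈ {corp, dmz, guest, mgmt}: guest is in the set → true
  destination port between 7506 and 55584: 34147 in [7506, 55584] is true
  protocol = ICMP: TCP == ICMP is false
  source port ≥ 40689: 32249 ≥ 40689 is false
  payload size ≥ 51897 bytes: 48109 ≥ 51897 is false
  NOT source on blocklist: no → true
  NOT destination is internal: yes → false
  source port ≥ 37029: 32249 ≥ 37029 is false
  flow rate = 16081 pps: 20206 == 16081 is false
  protocol ∈ {GRE, ICMP}: TCP is not in the set → false
  source port ≥ 15271: 32249 ≥ 15271 is true
Combine:
[1.1.1.2.1] exactly-one(false, false) = false
[1.1.1.2] NOT false = true
[1.1.1] false OR true = true
[1.1.2] true OR true OR true = true
[1.1.3] true OR false OR false = true
[1.1] true AND true AND true = true
[1.2.1.1.1] false OR true = true
[1.2.1.1] NOT true = false
[1.2.1.2] false AND false = false
[1.2.1] false AND false = false
[1.2.2.1.1.1] NOT false = true
[1.2.2.1.1.2] NOT false = true
[1.2.2.1.1] exactly-one(true, true) = false
[1.2.2.1] NOT false = true
[1.2.2] NOT true = false
[1.2] false OR false = false
[1] true → false = false
[2] exactly-one(false, true) = true
[root] false AND true = false
Overall: false → dropped

Dropped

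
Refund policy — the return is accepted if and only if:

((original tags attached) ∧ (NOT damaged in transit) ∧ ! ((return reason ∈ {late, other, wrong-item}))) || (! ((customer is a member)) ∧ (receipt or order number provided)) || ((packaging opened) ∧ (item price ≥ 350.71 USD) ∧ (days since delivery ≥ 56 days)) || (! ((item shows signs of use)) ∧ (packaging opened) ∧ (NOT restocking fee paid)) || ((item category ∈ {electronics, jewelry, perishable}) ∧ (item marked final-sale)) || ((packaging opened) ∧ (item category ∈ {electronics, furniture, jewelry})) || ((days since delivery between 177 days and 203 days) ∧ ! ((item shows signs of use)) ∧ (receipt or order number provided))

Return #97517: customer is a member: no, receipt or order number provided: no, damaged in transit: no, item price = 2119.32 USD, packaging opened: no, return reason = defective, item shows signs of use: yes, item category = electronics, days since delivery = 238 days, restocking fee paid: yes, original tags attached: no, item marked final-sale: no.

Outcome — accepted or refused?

Atomic conditions:
  original tags attached: no → false
  NOT damaged in transit: no → true
  return reason ∈ {late, other, wrong-item}: defective is not in the set → false
  customer is a member: no → false
  receipt or order number provided: no → false
  packaging opened: no → false
  item price ≥ 350.71 USD: 2119.32 ≥ 350.71 is true
  days since delivery ≥ 56 days: 238 ≥ 56 is true
  item shows signs of use: yes → true
  NOT restocking fee paid: yes → false
  item category ∈ {electronics, jewelry, perishable}: electronics is in the set → true
  item marked final-sale: no → false
  item category ∈ {electronics, furniture, jewelry}: electronics is in the set → true
  days since delivery between 177 days and 203 days: 238 in [177, 203] is false
Combine:
[1.3] NOT false = true
[1] false AND true AND true = false
[2.1] NOT false = true
[2] true AND false = false
[3] false AND true AND true = false
[4.1] NOT true = false
[4] false AND false AND false = false
[5] true AND false = false
[6] false AND true = false
[7.2] NOT true = false
[7] false AND false AND false = false
[root] false OR false OR false OR false OR false OR false OR false = false
Overall: false → refused

Refused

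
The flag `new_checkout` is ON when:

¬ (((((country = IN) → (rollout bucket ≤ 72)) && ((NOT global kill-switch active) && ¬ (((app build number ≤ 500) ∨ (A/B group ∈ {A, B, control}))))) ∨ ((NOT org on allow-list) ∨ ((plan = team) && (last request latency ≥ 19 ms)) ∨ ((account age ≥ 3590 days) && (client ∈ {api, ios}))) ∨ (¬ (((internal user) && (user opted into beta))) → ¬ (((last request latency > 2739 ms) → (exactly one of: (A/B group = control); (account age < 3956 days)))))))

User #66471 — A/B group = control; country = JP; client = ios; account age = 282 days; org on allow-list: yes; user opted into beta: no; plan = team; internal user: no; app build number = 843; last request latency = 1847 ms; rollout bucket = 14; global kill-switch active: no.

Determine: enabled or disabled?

Disabled

Atomic conditions:
  country = IN: JP == IN is false
  rollout bucket ≤ 72: 14 ≤ 72 is true
  NOT global kill-switch active: no → true
  app build number ≤ 500: 843 ≤ 500 is false
  A/B group ∈ {A, B, control}: control is in the set → true
  NOT org on allow-list: yes → false
  plan = team: team == team is true
  last request latency ≥ 19 ms: 1847 ≥ 19 is true
  account age ≥ 3590 days: 282 ≥ 3590 is false
  client ∈ {api, ios}: ios is in the set → true
  internal user: no → false
  user opted into beta: no → false
  last request latency > 2739 ms: 1847 > 2739 is false
  A/B group = control: control == control is true
  account age < 3956 days: 282 < 3956 is true
Combine:
[1.1.1] false → true (antecedent false ⇒ implication holds) = true
[1.1.2.2.1] false OR true = true
[1.1.2.2] NOT true = false
[1.1.2] true AND false = false
[1.1] true AND false = false
[1.2.2] true AND true = true
[1.2.3] false AND true = false
[1.2] false OR true OR false = true
[1.3.1.1] false AND false = false
[1.3.1] NOT false = true
[1.3.2.1.2] exactly-one(true, true) = false
[1.3.2.1] false → false (antecedent false ⇒ implication holds) = true
[1.3.2] NOT true = false
[1.3] true → false = false
[1] false OR true OR false = true
[root] NOT true = false
Overall: false → disabled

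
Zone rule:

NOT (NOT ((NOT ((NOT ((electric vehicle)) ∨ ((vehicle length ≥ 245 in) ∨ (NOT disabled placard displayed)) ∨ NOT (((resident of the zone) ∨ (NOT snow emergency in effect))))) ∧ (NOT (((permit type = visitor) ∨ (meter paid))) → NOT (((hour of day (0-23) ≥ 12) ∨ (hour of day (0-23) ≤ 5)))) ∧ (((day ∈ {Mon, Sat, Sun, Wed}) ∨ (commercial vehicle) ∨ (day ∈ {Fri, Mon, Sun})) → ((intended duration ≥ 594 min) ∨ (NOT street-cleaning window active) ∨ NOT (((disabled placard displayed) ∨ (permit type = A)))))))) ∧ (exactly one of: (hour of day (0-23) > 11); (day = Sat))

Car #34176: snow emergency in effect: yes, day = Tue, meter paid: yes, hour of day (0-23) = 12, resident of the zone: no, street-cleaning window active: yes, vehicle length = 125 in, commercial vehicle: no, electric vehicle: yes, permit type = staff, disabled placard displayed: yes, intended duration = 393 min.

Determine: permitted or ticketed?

Ticketed

Atomic conditions:
  electric vehicle: yes → true
  vehicle length ≥ 245 in: 125 ≥ 245 is false
  NOT disabled placard displayed: yes → false
  resident of the zone: no → false
  NOT snow emergency in effect: yes → false
  permit type = visitor: staff == visitor is false
  meter paid: yes → true
  hour of day (0-23) ≥ 12: 12 ≥ 12 is true
  hour of day (0-23) ≤ 5: 12 ≤ 5 is false
  day ∈ {Mon, Sat, Sun, Wed}: Tue is not in the set → false
  commercial vehicle: no → false
  day ∈ {Fri, Mon, Sun}: Tue is not in the set → false
  intended duration ≥ 594 min: 393 ≥ 594 is false
  NOT street-cleaning window active: yes → false
  disabled placard displayed: yes → true
  permit type = A: staff == A is false
  hour of day (0-23) > 11: 12 > 11 is true
  day = Sat: Tue == Sat is false
Combine:
[1.1.1.1.1.1] NOT true = false
[1.1.1.1.1.2] false OR false = false
[1.1.1.1.1.3.1] false OR false = false
[1.1.1.1.1.3] NOT false = true
[1.1.1.1.1] false OR false OR true = true
[1.1.1.1] NOT true = false
[1.1.1.2.1.1] false OR true = true
[1.1.1.2.1] NOT true = false
[1.1.1.2.2.1] true OR false = true
[1.1.1.2.2] NOT true = false
[1.1.1.2] false → false (antecedent false ⇒ implication holds) = true
[1.1.1.3.1] false OR false OR false = false
[1.1.1.3.2.3.1] true OR false = true
[1.1.1.3.2.3] NOT true = false
[1.1.1.3.2] false OR false OR false = false
[1.1.1.3] false → false (antecedent false ⇒ implication holds) = true
[1.1.1] false AND true AND true = false
[1.1] NOT false = true
[1] NOT true = false
[2] exactly-one(true, false) = true
[root] false AND true = false
Overall: false → ticketed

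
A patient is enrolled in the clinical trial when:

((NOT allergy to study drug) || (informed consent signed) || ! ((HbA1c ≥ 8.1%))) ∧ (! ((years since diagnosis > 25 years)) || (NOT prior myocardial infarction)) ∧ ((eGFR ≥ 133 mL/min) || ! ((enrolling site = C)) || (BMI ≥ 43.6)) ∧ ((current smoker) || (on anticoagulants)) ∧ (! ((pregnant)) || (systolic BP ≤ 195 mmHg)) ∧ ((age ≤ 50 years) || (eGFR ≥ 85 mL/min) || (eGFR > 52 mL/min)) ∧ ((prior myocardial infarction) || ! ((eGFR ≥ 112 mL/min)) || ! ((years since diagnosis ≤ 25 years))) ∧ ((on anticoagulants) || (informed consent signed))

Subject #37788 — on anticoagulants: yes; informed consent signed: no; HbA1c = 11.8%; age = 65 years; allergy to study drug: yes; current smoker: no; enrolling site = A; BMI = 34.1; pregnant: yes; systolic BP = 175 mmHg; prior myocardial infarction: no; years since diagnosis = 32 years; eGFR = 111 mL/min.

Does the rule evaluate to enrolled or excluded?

Atomic conditions:
  NOT allergy to study drug: yes → false
  informed consent signed: no → false
  HbA1c ≥ 8.1%: 11.8 ≥ 8.1 is true
  years since diagnosis > 25 years: 32 > 25 is true
  NOT prior myocardial infarction: no → true
  eGFR ≥ 133 mL/min: 111 ≥ 133 is false
  enrolling site = C: A == C is false
  BMI ≥ 43.6: 34.1 ≥ 43.6 is false
  current smoker: no → false
  on anticoagulants: yes → true
  pregnant: yes → true
  systolic BP ≤ 195 mmHg: 175 ≤ 195 is true
  age ≤ 50 years: 65 ≤ 50 is false
  eGFR ≥ 85 mL/min: 111 ≥ 85 is true
  eGFR > 52 mL/min: 111 > 52 is true
  prior myocardial infarction: no → false
  eGFR ≥ 112 mL/min: 111 ≥ 112 is false
  years since diagnosis ≤ 25 years: 32 ≤ 25 is false
Combine:
[1.3] NOT true = false
[1] false OR false OR false = false
[2.1] NOT true = false
[2] false OR true = true
[3.2] NOT false = true
[3] false OR true OR false = true
[4] false OR true = true
[5.1] NOT true = false
[5] false OR true = true
[6] false OR true OR true = true
[7.2] NOT false = true
[7.3] NOT false = true
[7] false OR true OR true = true
[8] true OR false = true
[root] false AND true AND true AND true AND true AND true AND true AND true = false
Overall: false → excluded

Excluded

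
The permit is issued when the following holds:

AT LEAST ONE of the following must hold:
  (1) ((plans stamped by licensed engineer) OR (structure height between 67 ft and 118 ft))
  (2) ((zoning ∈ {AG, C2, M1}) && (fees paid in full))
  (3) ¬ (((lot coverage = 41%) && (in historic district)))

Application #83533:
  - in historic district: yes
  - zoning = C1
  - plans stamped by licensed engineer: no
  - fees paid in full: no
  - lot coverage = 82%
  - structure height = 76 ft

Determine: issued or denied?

Issued

Atomic conditions:
  plans stamped by licensed engineer: no → false
  structure height between 67 ft and 118 ft: 76 in [67, 118] is true
  zoning ∈ {AG, C2, M1}: C1 is not in the set → false
  fees paid in full: no → false
  lot coverage = 41%: 82 == 41 is false
  in historic district: yes → true
Combine:
[1] false OR true = true
[2] false AND false = false
[3.1] false AND true = false
[3] NOT false = true
[root] true OR false OR true = true
Overall: true → issued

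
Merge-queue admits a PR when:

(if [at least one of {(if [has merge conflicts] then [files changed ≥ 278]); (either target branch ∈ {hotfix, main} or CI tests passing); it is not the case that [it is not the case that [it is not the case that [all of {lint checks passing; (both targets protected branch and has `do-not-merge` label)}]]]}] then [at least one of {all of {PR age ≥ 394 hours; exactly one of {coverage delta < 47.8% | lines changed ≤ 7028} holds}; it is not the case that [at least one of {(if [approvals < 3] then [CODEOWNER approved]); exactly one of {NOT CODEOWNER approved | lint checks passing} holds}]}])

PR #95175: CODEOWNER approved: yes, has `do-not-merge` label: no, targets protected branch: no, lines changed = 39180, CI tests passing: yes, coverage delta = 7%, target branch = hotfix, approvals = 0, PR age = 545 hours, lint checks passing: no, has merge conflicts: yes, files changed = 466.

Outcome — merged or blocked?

Atomic conditions:
  has merge conflicts: yes → true
  files changed ≥ 278: 466 ≥ 278 is true
  target branch ∈ {hotfix, main}: hotfix is in the set → true
  CI tests passing: yes → true
  lint checks passing: no → false
  targets protected branch: no → false
  has `do-not-merge` label: no → false
  PR age ≥ 394 hours: 545 ≥ 394 is true
  coverage delta < 47.8%: 7 < 47.8 is true
  lines changed ≤ 7028: 39180 ≤ 7028 is false
  approvals < 3: 0 < 3 is true
  CODEOWNER approved: yes → true
  NOT CODEOWNER approved: yes → false
Combine:
[1.1] true → true = true
[1.2] true OR true = true
[1.3.1.1.1.2] false AND false = false
[1.3.1.1.1] false AND false = false
[1.3.1.1] NOT false = true
[1.3.1] NOT true = false
[1.3] NOT false = true
[1] true OR true OR true = true
[2.1.2] exactly-one(true, false) = true
[2.1] true AND true = true
[2.2.1.1] true → true = true
[2.2.1.2] exactly-one(false, false) = false
[2.2.1] true OR false = true
[2.2] NOT true = false
[2] true OR false = true
[root] true → true = true
Overall: true → merged

Merged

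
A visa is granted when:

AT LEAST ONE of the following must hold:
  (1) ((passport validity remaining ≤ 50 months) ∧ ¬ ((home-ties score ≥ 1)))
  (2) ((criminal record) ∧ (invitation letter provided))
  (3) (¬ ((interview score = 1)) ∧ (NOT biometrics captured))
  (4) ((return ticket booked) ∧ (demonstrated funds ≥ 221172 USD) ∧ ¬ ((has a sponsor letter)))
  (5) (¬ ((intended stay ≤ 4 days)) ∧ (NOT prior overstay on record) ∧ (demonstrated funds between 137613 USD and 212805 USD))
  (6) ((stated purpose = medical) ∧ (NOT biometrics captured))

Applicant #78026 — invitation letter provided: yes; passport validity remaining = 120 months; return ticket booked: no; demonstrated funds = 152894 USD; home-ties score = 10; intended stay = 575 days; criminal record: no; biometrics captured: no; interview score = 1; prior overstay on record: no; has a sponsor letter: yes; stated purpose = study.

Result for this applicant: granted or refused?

Granted

Atomic conditions:
  passport validity remaining ≤ 50 months: 120 ≤ 50 is false
  home-ties score ≥ 1: 10 ≥ 1 is true
  criminal record: no → false
  invitation letter provided: yes → true
  interview score = 1: 1 == 1 is true
  NOT biometrics captured: no → true
  return ticket booked: no → false
  demonstrated funds ≥ 221172 USD: 152894 ≥ 221172 is false
  has a sponsor letter: yes → true
  intended stay ≤ 4 days: 575 ≤ 4 is false
  NOT prior overstay on record: no → true
  demonstrated funds between 137613 USD and 212805 USD: 152894 in [137613, 212805] is true
  stated purpose = medical: study == medical is false
Combine:
[1.2] NOT true = false
[1] false AND false = false
[2] false AND true = false
[3.1] NOT true = false
[3] false AND true = false
[4.3] NOT true = false
[4] false AND false AND false = false
[5.1] NOT false = true
[5] true AND true AND true = true
[6] false AND true = false
[root] false OR false OR false OR false OR true OR false = true
Overall: true → granted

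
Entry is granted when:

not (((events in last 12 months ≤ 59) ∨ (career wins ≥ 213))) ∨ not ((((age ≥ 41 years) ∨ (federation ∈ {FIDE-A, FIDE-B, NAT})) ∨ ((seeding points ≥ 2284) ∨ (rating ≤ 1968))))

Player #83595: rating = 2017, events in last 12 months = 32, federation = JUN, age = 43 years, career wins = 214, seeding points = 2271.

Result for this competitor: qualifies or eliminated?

Eliminated

Atomic conditions:
  events in last 12 months ≤ 59: 32 ≤ 59 is true
  career wins ≥ 213: 214 ≥ 213 is true
  age ≥ 41 years: 43 ≥ 41 is true
  federation ∈ {FIDE-A, FIDE-B, NAT}: JUN is not in the set → false
  seeding points ≥ 2284: 2271 ≥ 2284 is false
  rating ≤ 1968: 2017 ≤ 1968 is false
Combine:
[1.1] true OR true = true
[1] NOT true = false
[2.1.1] true OR false = true
[2.1.2] false OR false = false
[2.1] true OR false = true
[2] NOT true = false
[root] false OR false = false
Overall: false → eliminated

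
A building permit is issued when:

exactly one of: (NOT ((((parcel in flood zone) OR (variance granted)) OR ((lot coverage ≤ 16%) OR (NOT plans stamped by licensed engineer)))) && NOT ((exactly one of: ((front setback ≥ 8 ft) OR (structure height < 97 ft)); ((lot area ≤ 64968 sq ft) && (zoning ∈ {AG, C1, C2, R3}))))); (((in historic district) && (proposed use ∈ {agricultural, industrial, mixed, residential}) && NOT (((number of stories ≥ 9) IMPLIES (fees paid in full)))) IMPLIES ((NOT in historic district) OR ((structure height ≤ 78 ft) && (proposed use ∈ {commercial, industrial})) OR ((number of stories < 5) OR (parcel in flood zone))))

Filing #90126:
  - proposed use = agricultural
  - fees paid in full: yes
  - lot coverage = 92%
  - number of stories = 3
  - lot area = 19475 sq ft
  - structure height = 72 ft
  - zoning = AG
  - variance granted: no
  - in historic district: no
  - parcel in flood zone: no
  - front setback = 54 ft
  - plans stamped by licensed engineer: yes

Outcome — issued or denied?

Denied

Atomic conditions:
  parcel in flood zone: no → false
  variance granted: no → false
  lot coverage ≤ 16%: 92 ≤ 16 is false
  NOT plans stamped by licensed engineer: yes → false
  front setback ≥ 8 ft: 54 ≥ 8 is true
  structure height < 97 ft: 72 < 97 is true
  lot area ≤ 64968 sq ft: 19475 ≤ 64968 is true
  zoning ∈ {AG, C1, C2, R3}: AG is in the set → true
  in historic district: no → false
  proposed use ∈ {agricultural, industrial, mixed, residential}: agricultural is in the set → true
  number of stories ≥ 9: 3 ≥ 9 is false
  fees paid in full: yes → true
  NOT in historic district: no → true
  structure height ≤ 78 ft: 72 ≤ 78 is true
  proposed use ∈ {commercial, industrial}: agricultural is not in the set → false
  number of stories < 5: 3 < 5 is true
Combine:
[1.1.1.1] false OR false = false
[1.1.1.2] false OR false = false
[1.1.1] false OR false = false
[1.1] NOT false = true
[1.2.1.1] true OR true = true
[1.2.1.2] true AND true = true
[1.2.1] exactly-one(true, true) = false
[1.2] NOT false = true
[1] true AND true = true
[2.1.3.1] false → true (antecedent false ⇒ implication holds) = true
[2.1.3] NOT true = false
[2.1] false AND true AND false = false
[2.2.2] true AND false = false
[2.2.3] true OR false = true
[2.2] true OR false OR true = true
[2] false → true (antecedent false ⇒ implication holds) = true
[root] exactly-one(true, true) = false
Overall: false → denied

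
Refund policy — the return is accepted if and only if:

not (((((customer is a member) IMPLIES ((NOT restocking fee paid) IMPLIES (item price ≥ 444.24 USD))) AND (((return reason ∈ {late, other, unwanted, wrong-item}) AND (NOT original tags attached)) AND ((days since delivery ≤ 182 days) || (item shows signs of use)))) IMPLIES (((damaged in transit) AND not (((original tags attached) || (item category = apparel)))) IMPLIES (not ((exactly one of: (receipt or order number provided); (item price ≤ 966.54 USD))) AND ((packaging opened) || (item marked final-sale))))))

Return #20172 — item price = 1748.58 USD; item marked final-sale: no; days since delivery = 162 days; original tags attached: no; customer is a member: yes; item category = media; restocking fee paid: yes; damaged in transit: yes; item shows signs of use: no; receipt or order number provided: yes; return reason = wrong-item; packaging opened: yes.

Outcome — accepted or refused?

Atomic conditions:
  customer is a member: yes → true
  NOT restocking fee paid: yes → false
  item price ≥ 444.24 USD: 1748.58 ≥ 444.24 is true
  return reason ∈ {late, other, unwanted, wrong-item}: wrong-item is in the set → true
  NOT original tags attached: no → true
  days since delivery ≤ 182 days: 162 ≤ 182 is true
  item shows signs of use: no → false
  damaged in transit: yes → true
  original tags attached: no → false
  item category = apparel: media == apparel is false
  receipt or order number provided: yes → true
  item price ≤ 966.54 USD: 1748.58 ≤ 966.54 is false
  packaging opened: yes → true
  item marked final-sale: no → false
Combine:
[1.1.1.2] false → true (antecedent false ⇒ implication holds) = true
[1.1.1] true → true = true
[1.1.2.1] true AND true = true
[1.1.2.2] true OR false = true
[1.1.2] true AND true = true
[1.1] true AND true = true
[1.2.1.2.1] false OR false = false
[1.2.1.2] NOT false = true
[1.2.1] true AND true = true
[1.2.2.1.1] exactly-one(true, false) = true
[1.2.2.1] NOT true = false
[1.2.2.2] true OR false = true
[1.2.2] false AND true = false
[1.2] true → false = false
[1] true → false = false
[root] NOT false = true
Overall: true → accepted

Accepted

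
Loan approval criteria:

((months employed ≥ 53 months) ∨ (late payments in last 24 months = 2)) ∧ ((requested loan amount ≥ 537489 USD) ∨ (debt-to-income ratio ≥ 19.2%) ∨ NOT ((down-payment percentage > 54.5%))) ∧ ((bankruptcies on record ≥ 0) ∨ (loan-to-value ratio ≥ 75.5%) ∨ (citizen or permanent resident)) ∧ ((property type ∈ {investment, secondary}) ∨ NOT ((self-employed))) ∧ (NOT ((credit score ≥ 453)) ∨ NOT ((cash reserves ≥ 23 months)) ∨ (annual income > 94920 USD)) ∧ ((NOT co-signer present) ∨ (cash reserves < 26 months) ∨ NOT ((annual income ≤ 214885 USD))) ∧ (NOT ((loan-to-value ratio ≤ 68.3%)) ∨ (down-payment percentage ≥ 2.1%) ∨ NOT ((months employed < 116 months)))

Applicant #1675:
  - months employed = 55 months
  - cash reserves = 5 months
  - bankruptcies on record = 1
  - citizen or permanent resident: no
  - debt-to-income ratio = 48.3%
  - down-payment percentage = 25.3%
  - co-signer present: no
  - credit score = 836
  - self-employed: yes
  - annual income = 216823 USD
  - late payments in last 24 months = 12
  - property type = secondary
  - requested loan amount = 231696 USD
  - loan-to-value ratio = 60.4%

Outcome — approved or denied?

Approved

Atomic conditions:
  months employed ≥ 53 months: 55 ≥ 53 is true
  late payments in last 24 months = 2: 12 == 2 is false
  requested loan amount ≥ 537489 USD: 231696 ≥ 537489 is false
  debt-to-income ratio ≥ 19.2%: 48.3 ≥ 19.2 is true
  down-payment percentage > 54.5%: 25.3 > 54.5 is false
  bankruptcies on record ≥ 0: 1 ≥ 0 is true
  loan-to-value ratio ≥ 75.5%: 60.4 ≥ 75.5 is false
  citizen or permanent resident: no → false
  property type ∈ {investment, secondary}: secondary is in the set → true
  self-employed: yes → true
  credit score ≥ 453: 836 ≥ 453 is true
  cash reserves ≥ 23 months: 5 ≥ 23 is false
  annual income > 94920 USD: 216823 > 94920 is true
  NOT co-signer present: no → true
  cash reserves < 26 months: 5 < 26 is true
  annual income ≤ 214885 USD: 216823 ≤ 214885 is false
  loan-to-value ratio ≤ 68.3%: 60.4 ≤ 68.3 is true
  down-payment percentage ≥ 2.1%: 25.3 ≥ 2.1 is true
  months employed < 116 months: 55 < 116 is true
Combine:
[1] true OR false = true
[2.3] NOT false = true
[2] false OR true OR true = true
[3] true OR false OR false = true
[4.2] NOT true = false
[4] true OR false = true
[5.1] NOT true = false
[5.2] NOT false = true
[5] false OR true OR true = true
[6.3] NOT false = true
[6] true OR true OR true = true
[7.1] NOT true = false
[7.3] NOT true = false
[7] false OR true OR false = true
[root] true AND true AND true AND true AND true AND true AND true = true
Overall: true → approved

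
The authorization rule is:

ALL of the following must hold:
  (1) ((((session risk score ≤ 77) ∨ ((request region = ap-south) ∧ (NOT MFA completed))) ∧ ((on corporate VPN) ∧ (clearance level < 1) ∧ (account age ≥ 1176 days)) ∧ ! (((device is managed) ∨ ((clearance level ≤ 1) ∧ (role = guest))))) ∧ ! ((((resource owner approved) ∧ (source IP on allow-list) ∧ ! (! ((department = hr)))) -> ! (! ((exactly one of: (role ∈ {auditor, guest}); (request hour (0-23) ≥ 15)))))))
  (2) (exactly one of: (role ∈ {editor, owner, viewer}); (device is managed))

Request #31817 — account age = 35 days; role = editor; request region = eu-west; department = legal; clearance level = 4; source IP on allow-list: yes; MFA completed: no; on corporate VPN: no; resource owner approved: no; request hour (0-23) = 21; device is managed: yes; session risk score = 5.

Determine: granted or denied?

Denied

Atomic conditions:
  session risk score ≤ 77: 5 ≤ 77 is true
  request region = ap-south: eu-west == ap-south is false
  NOT MFA completed: no → true
  on corporate VPN: no → false
  clearance level < 1: 4 < 1 is false
  account age ≥ 1176 days: 35 ≥ 1176 is false
  device is managed: yes → true
  clearance level ≤ 1: 4 ≤ 1 is false
  role = guest: editor == guest is false
  resource owner approved: no → false
  source IP on allow-list: yes → true
  department = hr: legal == hr is false
  role ∈ {auditor, guest}: editor is not in the set → false
  request hour (0-23) ≥ 15: 21 ≥ 15 is true
  role ∈ {editor, owner, viewer}: editor is in the set → true
Combine:
[1.1.1.2] false AND true = false
[1.1.1] true OR false = true
[1.1.2] false AND false AND false = false
[1.1.3.1.2] false AND false = false
[1.1.3.1] true OR false = true
[1.1.3] NOT true = false
[1.1] true AND false AND false = false
[1.2.1.1.3.1] NOT false = true
[1.2.1.1.3] NOT true = false
[1.2.1.1] false AND true AND false = false
[1.2.1.2.1.1] exactly-one(false, true) = true
[1.2.1.2.1] NOT true = false
[1.2.1.2] NOT false = true
[1.2.1] false → true (antecedent false ⇒ implication holds) = true
[1.2] NOT true = false
[1] false AND false = false
[2] exactly-one(true, true) = false
[root] false AND false = false
Overall: false → denied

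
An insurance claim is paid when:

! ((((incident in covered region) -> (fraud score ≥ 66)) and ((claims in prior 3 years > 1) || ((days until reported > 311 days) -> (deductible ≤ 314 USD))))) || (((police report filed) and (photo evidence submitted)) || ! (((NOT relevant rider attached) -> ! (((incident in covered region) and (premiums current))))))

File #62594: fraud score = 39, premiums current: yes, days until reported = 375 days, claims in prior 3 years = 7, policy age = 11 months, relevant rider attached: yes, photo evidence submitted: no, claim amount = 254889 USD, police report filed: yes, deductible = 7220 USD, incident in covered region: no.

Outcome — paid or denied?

Denied

Atomic conditions:
  incident in covered region: no → false
  fraud score ≥ 66: 39 ≥ 66 is false
  claims in prior 3 years > 1: 7 > 1 is true
  days until reported > 311 days: 375 > 311 is true
  deductible ≤ 314 USD: 7220 ≤ 314 is false
  police report filed: yes → true
  photo evidence submitted: no → false
  NOT relevant rider attached: yes → false
  premiums current: yes → true
Combine:
[1.1.1] false → false (antecedent false ⇒ implication holds) = true
[1.1.2.2] true → false = false
[1.1.2] true OR false = true
[1.1] true AND true = true
[1] NOT true = false
[2.1] true AND false = false
[2.2.1.2.1] false AND true = false
[2.2.1.2] NOT false = true
[2.2.1] false → true (antecedent false ⇒ implication holds) = true
[2.2] NOT true = false
[2] false OR false = false
[root] false OR false = false
Overall: false → denied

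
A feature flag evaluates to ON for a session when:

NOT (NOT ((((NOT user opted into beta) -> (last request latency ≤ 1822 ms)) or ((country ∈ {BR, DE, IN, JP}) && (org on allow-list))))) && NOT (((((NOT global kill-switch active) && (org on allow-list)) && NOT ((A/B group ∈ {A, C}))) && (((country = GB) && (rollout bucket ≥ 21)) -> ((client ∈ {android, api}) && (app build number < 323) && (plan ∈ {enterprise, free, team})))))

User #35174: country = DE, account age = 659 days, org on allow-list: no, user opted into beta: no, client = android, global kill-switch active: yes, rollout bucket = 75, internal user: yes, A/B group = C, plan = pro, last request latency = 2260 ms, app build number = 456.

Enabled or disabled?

Atomic conditions:
  NOT user opted into beta: no → true
  last request latency ≤ 1822 ms: 2260 ≤ 1822 is false
  country ∈ {BR, DE, IN, JP}: DE is in the set → true
  org on allow-list: no → false
  NOT global kill-switch active: yes → false
  A/B group ∈ {A, C}: C is in the set → true
  country = GB: DE == GB is false
  rollout bucket ≥ 21: 75 ≥ 21 is true
  client ∈ {android, api}: android is in the set → true
  app build number < 323: 456 < 323 is false
  plan ∈ {enterprise, free, team}: pro is not in the set → false
Combine:
[1.1.1.1] true → false = false
[1.1.1.2] true AND false = false
[1.1.1] false OR false = false
[1.1] NOT false = true
[1] NOT true = false
[2.1.1.1] false AND false = false
[2.1.1.2] NOT true = false
[2.1.1] false AND false = false
[2.1.2.1] false AND true = false
[2.1.2.2] true AND false AND false = false
[2.1.2] false → false (antecedent false ⇒ implication holds) = true
[2.1] false AND true = false
[2] NOT false = true
[root] false AND true = false
Overall: false → disabled

Disabled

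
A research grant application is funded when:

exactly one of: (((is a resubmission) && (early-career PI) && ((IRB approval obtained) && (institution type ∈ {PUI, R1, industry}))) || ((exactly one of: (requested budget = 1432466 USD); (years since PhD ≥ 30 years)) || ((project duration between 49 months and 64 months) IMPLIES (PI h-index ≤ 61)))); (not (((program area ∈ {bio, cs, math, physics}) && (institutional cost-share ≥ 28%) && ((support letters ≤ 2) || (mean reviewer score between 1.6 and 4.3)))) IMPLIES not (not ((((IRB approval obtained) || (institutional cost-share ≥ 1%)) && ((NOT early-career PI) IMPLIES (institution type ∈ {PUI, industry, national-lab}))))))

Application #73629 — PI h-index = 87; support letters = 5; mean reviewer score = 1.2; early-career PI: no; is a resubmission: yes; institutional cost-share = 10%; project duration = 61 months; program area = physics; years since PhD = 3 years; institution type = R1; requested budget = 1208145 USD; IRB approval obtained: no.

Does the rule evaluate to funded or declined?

Atomic conditions:
  is a resubmission: yes → true
  early-career PI: no → false
  IRB approval obtained: no → false
  institution type ∈ {PUI, R1, industry}: R1 is in the set → true
  requested budget = 1432466 USD: 1208145 == 1432466 is false
  years since PhD ≥ 30 years: 3 ≥ 30 is false
  project duration between 49 months and 64 months: 61 in [49, 64] is true
  PI h-index ≤ 61: 87 ≤ 61 is false
  program area ∈ {bio, cs, math, physics}: physics is in the set → true
  institutional cost-share ≥ 28%: 10 ≥ 28 is false
  support letters ≤ 2: 5 ≤ 2 is false
  mean reviewer score between 1.6 and 4.3: 1.2 in [1.6, 4.3] is false
  institutional cost-share ≥ 1%: 10 ≥ 1 is true
  NOT early-career PI: no → true
  institution type ∈ {PUI, industry, national-lab}: R1 is not in the set → false
Combine:
[1.1.3] false AND true = false
[1.1] true AND false AND false = false
[1.2.1] exactly-one(false, false) = false
[1.2.2] true → false = false
[1.2] false OR false = false
[1] false OR false = false
[2.1.1.3] false OR false = false
[2.1.1] true AND false AND false = false
[2.1] NOT false = true
[2.2.1.1.1] false OR true = true
[2.2.1.1.2] true → false = false
[2.2.1.1] true AND false = false
[2.2.1] NOT false = true
[2.2] NOT true = false
[2] true → false = false
[root] exactly-one(false, false) = false
Overall: false → declined

Declined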